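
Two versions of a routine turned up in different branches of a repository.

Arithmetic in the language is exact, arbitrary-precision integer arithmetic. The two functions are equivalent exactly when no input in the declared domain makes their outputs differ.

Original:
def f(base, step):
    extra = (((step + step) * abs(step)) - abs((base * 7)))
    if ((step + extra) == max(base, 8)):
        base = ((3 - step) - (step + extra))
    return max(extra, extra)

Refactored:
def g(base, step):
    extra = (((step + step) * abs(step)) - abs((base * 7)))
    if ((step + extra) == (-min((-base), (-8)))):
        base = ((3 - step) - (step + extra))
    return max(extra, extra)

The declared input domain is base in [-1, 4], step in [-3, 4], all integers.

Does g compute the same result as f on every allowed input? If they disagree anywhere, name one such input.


The two are interchangeable: min/max/abs usage differs, and every declared input agrees.
Spot check at base=-1, step=2 — f: extra = 1; ((step + extra) == max(base, 8)) -> false; return 1. g: extra = 1; ((step + extra) == (-min((-base), (-8)))) -> false; return 1. Both give 1.
Every one of the 48 inputs gives matching results.
verdict: equivalent


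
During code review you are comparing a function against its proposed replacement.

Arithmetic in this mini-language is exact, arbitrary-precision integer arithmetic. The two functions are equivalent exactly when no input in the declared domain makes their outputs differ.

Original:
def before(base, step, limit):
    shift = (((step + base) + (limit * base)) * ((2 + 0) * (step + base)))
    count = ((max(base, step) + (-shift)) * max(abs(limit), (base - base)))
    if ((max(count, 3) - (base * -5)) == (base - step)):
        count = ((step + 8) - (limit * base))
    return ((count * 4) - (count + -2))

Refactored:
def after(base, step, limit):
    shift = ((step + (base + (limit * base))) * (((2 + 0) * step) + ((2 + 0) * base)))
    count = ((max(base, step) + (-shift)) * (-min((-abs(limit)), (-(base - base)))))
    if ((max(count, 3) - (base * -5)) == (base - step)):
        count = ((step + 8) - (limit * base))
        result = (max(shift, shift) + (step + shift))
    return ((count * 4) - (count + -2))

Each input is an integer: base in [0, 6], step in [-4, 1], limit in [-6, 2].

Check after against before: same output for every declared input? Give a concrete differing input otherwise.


Differences: constant usage differs; and min/max/abs usage differs; and statement counts differ; and local variable names differ; and arithmetic usage differs — yet all 378 inputs agree.
verdict: equivalent


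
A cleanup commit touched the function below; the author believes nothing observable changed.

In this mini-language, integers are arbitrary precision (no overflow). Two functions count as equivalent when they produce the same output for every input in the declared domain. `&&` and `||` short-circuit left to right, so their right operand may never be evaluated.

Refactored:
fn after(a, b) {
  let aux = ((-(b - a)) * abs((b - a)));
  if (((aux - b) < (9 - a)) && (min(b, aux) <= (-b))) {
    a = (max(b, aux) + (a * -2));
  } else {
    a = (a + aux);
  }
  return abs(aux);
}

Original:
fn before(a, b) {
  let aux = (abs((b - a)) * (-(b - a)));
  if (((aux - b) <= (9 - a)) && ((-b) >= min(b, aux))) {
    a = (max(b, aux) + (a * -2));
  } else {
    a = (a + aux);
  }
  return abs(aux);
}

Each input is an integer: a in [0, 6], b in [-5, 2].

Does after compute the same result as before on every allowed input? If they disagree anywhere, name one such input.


Equivalent. The suspicious edit (`((aux - b) <= (9 - a))` became `((aux - b) < (9 - a))`) never changes the result for any input inside the declared domain.
Checked all 56 inputs in the declared domain: the outputs agree on every one.
Tracing a=6, b=-3: before: aux becomes 81; next (((aux - b) <= (9 - a)) && ((-b) >= min(b, aux))) evaluates to false; next a becomes 87; next final value 81 | after: aux becomes 81; next (((aux - b) < (9 - a)) && (min(b, aux) <= (-b))) evaluates to false; next a becomes 87; next final value 81 — matching result 81.
verdict: equivalent


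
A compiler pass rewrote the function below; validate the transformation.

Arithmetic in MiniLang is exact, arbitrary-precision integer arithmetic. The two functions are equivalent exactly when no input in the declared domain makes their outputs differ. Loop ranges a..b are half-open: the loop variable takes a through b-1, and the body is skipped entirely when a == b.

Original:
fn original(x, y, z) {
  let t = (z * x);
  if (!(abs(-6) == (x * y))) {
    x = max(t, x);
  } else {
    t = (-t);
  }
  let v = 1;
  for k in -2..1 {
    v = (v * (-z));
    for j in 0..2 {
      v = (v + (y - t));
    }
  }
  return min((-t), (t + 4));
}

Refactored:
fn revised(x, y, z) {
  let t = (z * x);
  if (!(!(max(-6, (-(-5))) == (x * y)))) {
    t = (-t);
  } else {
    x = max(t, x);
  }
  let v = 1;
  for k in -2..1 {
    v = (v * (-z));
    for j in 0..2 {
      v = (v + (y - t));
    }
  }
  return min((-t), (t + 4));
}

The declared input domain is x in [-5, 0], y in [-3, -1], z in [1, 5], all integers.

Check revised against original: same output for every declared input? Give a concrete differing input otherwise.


On input x=-5, y=-1, z=1, original returns -1 while revised returns -5.
verdict: not equivalent; witness: x=-5, y=-1, z=1


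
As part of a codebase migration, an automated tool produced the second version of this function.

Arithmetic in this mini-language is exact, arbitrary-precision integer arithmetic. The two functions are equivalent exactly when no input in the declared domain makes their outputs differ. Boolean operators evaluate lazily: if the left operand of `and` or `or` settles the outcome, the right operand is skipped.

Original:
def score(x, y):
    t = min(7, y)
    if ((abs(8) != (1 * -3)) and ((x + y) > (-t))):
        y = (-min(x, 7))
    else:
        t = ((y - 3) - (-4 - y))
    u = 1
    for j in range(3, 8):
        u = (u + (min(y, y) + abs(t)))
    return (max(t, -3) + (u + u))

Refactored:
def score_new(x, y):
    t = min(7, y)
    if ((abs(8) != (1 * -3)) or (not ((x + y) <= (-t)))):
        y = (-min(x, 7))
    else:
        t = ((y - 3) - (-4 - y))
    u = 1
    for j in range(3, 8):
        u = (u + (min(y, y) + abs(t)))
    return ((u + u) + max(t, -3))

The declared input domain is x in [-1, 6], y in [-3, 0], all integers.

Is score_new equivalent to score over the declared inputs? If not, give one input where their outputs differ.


Take x=-1, y=-3.
score: t = -3; ((abs(8) != (1 * -3)) and ((x + y) > (-t))) -> false; t = -5; u = 1; [j=3]; u = 3; [j=4]; u = 5; [j=5]; u = 7; [j=6]; u = 9; [j=7]; u = 11; return 19
score_new: t = -3; ((abs(8) != (1 * -3)) or (not ((x + y) <= (-t)))) -> true; y = 1; u = 1; [j=3]; u = 5; [j=4]; u = 9; [j=5]; u = 13; [j=6]; u = 17; [j=7]; u = 21; return 39
19 vs 39 — the two versions disagree here.
verdict: not equivalent; witness: x=-1, y=-3


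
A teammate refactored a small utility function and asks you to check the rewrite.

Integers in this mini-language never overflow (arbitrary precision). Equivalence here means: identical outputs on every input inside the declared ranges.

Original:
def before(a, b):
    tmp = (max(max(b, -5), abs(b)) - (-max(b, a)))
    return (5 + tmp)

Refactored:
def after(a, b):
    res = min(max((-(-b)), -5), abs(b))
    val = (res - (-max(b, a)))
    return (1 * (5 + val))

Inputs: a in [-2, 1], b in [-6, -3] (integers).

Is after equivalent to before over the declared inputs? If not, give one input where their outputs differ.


Try a=-2, b=-6.
before: tmp becomes 4; next final value 9
after: res becomes -5; next val becomes -7; next final value -2
9 vs -2 — the two versions disagree here.
verdict: not equivalent; witness: a=-2, b=-6


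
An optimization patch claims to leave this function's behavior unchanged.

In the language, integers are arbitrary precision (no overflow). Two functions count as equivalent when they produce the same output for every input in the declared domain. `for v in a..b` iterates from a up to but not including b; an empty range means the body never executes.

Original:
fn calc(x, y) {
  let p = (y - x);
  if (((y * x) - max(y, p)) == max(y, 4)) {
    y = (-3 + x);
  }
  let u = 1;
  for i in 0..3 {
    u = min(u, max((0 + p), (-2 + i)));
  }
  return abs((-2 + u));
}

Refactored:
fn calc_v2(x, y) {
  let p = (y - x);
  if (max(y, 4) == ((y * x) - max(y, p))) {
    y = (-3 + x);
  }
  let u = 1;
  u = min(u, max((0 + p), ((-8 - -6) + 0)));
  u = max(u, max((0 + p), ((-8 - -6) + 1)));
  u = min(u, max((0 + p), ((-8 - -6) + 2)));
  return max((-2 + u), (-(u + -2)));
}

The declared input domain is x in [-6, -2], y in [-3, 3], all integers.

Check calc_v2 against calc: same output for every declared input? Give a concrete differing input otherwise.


Take x=-6, y=-2.
calc: p := 4 | (((y * x) - max(y, p)) == max(y, 4)): false | u := 1 | iter i=0: | u := 1 | iter i=1: | u := 1 | iter i=2: | u := 1 | result 1
calc_v2: p := 4 | (max(y, 4) == ((y * x) - max(y, p))): false | u := 1 | u := 1 | u := 4 | u := 4 | result 2
1 and 2 differ, so these are not the same function on this domain.
verdict: not equivalent; witness: x=-6, y=-2


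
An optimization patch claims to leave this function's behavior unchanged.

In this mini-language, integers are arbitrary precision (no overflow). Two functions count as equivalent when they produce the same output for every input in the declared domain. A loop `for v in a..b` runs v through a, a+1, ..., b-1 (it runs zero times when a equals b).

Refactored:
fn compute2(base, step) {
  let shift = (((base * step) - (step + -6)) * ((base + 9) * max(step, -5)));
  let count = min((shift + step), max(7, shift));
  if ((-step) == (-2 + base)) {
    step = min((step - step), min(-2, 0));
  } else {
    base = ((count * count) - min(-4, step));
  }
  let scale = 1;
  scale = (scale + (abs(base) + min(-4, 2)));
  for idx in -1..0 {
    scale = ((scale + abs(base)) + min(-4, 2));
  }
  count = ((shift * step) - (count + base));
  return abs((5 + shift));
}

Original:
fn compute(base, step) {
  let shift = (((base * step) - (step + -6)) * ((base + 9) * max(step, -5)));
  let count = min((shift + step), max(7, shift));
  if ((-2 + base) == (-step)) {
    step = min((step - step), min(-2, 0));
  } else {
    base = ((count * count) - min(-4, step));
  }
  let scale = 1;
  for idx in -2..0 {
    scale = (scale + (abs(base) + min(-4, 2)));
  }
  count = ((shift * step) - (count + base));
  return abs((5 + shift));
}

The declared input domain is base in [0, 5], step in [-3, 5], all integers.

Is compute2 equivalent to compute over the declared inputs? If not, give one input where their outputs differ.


Behavior is preserved: although statement counts differ; and arithmetic usage differs; and loop structure differs; and min/max/abs usage differs; and constant usage differs, the outputs never diverge.
Spot check at base=5, step=2 — compute: shift := 392 | count := 392 | ((-2 + base) == (-step)): false | base := 153668 | scale := 1 | iter idx=-2: | scale := 153665 | iter idx=-1: | scale := 307329 | count := -153276 | result 397. compute2: shift := 392 | count := 392 | ((-step) == (-2 + base)): false | base := 153668 | scale := 1 | scale := 153665 | iter idx=-1: | scale := 307329 | count := -153276 | result 397. Both give 397.
Sweeping the whole domain (54 inputs) finds no disagreement.
verdict: equivalent


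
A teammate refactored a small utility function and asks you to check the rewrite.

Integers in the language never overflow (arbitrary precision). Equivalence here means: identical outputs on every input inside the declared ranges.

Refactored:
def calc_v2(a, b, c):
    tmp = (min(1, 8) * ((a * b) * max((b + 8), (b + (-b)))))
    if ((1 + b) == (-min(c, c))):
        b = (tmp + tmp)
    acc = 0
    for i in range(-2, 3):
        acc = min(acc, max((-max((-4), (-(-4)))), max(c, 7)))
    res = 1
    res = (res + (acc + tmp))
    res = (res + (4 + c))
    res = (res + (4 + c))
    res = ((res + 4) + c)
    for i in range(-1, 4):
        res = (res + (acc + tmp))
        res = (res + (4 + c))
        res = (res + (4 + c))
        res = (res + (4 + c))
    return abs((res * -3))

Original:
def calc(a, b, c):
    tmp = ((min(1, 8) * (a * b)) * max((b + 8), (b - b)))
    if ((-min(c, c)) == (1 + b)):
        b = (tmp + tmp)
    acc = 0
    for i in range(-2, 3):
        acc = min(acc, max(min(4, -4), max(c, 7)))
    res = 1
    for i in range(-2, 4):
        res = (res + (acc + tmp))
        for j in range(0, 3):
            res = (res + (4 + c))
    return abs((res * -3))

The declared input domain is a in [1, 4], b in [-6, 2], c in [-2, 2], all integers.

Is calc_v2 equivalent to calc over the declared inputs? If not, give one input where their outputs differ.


The two versions differ — the changes include arithmetic usage differs; min/max/abs usage differs; constant usage differs; statement counts differ; local variable names differ; loop structure differs.
One worked example (a=3, b=2, c=2) — calc: tmp = 60; ((-min(c, c)) == (1 + b)) -> false; acc = 0; [i=-2]; acc = 0; [i=-1]; acc = 0; [i=0]; acc = 0; [i=1]; acc = 0; [i=2]; acc = 0; res = 1; [i=-2]; res = 61; [j=0]; res = 67; [j=1]; res = 73; [j=2]; res = 79; [i=-1]; res = 139; [j=0]; res = 145; [j=1]; res = 151; [j=2]; res = 157; [i=0]; res = 217; [j=0]; res = 223; [j=1]; res = 229; [j=2]; res = 235; [i=1]; res = 295; [j=0]; res = 301; [j=1]; res = 307; [j=2]; res = 313; [i=2]; res = 373; [j=0]; res = 379; [j=1]; res = 385; [j=2]; res = 391; [i=3]; res = 451; [j=0]; res = 457; [j=1]; res = 463; [j=2]; res = 469; return 1407; calc_v2: tmp = 60; ((1 + b) == (-min(c, c))) -> false; acc = 0; [i=-2]; acc = 0; [i=-1]; acc = 0; [i=0]; acc = 0; [i=1]; acc = 0; [i=2]; acc = 0; res = 1; res = 61; res = 67; res = 73; res = 79; [i=-1]; res = 139; res = 145; res = 151; res = 157; [i=0]; res = 217; res = 223; res = 229; res = 235; [i=1]; res = 295; res = 301; res = 307; res = 313; [i=2]; res = 373; res = 379; res = 385; res = 391; [i=3]; res = 451; res = 457; res = 463; res = 469; return 1407; agreement on 1407.
Across all 180 domain points the two functions coincide.
verdict: equivalent


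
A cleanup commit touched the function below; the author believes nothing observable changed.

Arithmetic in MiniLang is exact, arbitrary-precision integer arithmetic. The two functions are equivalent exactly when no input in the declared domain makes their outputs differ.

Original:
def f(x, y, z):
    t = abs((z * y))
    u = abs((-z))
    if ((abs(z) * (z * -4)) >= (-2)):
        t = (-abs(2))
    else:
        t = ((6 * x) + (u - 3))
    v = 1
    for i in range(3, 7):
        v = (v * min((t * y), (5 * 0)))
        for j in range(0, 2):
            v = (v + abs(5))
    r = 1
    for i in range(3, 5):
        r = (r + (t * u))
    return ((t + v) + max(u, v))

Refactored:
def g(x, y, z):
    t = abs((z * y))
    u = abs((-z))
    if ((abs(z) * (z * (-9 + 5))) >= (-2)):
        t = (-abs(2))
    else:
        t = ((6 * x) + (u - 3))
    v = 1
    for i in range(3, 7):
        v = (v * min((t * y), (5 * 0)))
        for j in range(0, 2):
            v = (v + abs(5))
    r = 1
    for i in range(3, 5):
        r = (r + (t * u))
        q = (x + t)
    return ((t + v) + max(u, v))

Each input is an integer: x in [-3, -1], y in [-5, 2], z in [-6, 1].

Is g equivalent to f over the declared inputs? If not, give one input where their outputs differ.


Behavior is preserved: although statement counts differ, arithmetic usage differs, constant usage differs, local variable names differ, the outputs never diverge.
As a probe, take x=-3, y=1, z=-4: f runs t := 4 | u := 4 | ((abs(z) * (z * -4)) >= (-2)): true | t := -2 | v := 1 | iter i=3: | v := -2 | iter j=0: | v := 3 | iter j=1: | v := 8 | iter i=4: | v := -16 | iter j=0: | v := -11 | iter j=1: | v := -6 | iter i=5: | v := 12 | iter j=0: | v := 17 | iter j=1: | v := 22 | iter i=6: | v := -44 | iter j=0: | v := -39 | iter j=1: | v := -34 | r := 1 | iter i=3: | r := -7 | iter i=4: | r := -15 | result -32; g runs t := 4 | u := 4 | ((abs(z) * (z * (-9 + 5))) >= (-2)): true | t := -2 | v := 1 | iter i=3: | v := -2 | iter j=0: | v := 3 | iter j=1: | v := 8 | iter i=4: | v := -16 | iter j=0: | v := -11 | iter j=1: | v := -6 | iter i=5: | v := 12 | iter j=0: | v := 17 | iter j=1: | v := 22 | iter i=6: | v := -44 | iter j=0: | v := -39 | iter j=1: | v := -34 | r := 1 | iter i=3: | r := -7 | q := -5 | iter i=4: | r := -15 | q := -5 | result -32; both end at -32.
Sweeping the whole domain (192 inputs) finds no disagreement.
verdict: equivalent


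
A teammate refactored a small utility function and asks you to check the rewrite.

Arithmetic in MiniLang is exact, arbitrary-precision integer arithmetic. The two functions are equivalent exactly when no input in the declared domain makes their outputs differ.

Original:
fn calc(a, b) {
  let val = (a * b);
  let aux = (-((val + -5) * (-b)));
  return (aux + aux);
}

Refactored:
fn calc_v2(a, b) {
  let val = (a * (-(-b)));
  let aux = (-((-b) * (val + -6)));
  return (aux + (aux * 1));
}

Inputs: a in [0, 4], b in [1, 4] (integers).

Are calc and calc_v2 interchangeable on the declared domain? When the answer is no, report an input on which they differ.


Evaluate both at a=0, b=1.
calc: val=0, then aux=-5, then returns -10
calc_v2: val=0, then aux=-6, then returns -12
-10 against -12: the behavior changed.
verdict: not equivalent; witness: a=0, b=1


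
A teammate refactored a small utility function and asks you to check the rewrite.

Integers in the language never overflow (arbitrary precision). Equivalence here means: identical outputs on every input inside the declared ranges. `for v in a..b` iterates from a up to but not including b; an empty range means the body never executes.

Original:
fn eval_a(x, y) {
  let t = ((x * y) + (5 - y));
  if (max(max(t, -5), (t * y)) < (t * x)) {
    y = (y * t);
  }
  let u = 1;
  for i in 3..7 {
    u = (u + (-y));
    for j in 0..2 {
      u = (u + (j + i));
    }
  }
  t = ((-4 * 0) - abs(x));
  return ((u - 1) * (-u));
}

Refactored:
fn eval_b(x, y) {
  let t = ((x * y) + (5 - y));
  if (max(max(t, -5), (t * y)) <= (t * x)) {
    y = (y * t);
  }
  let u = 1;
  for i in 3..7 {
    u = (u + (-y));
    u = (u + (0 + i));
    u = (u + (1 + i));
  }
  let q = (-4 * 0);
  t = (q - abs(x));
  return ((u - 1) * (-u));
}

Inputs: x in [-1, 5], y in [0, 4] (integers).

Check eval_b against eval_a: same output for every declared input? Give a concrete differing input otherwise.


These are not equivalent — on x=1, y=1 the outputs split (-1332 vs -420).
eval_a: t=5, then (max(max(t, -5), (t * y)) < (t * x)) is false, then u=1, then (i=3), then u=0, then (j=0), then u=3, then (j=1), then u=7, then (i=4), then u=6, then (j=0), then u=10, then (j=1), then u=15, then (i=5), then u=14, then (j=0), then u=19, then (j=1), then u=25, then (i=6), then u=24, then (j=0), then u=30, then (j=1), then u=37, then t=-1, then returns -1332
eval_b: t=5, then (max(max(t, -5), (t * y)) <= (t * x)) is true, then y=5, then u=1, then (i=3), then u=-4, then u=-1, then u=3, then (i=4), then u=-2, then u=2, then u=7, then (i=5), then u=2, then u=7, then u=13, then (i=6), then u=8, then u=14, then u=21, then q=0, then t=-1, then returns -420
verdict: not equivalent; witness: x=1, y=1


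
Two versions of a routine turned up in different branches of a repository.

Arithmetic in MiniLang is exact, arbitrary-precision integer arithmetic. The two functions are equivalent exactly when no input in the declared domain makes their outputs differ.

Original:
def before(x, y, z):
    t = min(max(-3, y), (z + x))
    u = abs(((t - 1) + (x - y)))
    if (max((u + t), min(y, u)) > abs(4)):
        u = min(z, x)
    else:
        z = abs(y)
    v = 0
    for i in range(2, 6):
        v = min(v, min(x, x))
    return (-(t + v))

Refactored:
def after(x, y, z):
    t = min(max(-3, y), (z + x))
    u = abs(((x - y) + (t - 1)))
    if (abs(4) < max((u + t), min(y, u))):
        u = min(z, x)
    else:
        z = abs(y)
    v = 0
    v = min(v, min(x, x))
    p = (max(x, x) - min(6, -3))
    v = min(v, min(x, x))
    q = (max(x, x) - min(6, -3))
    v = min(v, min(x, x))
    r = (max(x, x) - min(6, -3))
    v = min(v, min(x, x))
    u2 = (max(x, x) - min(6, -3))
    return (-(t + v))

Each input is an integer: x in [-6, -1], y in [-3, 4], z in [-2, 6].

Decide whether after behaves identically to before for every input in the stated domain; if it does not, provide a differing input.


Reading the diff, among the changes: constant usage differs; local variable names differ; statement counts differ; arithmetic usage differs; comparison usage differs; loop structure differs; min/max/abs usage differs.
Tracing x=-2, y=2, z=5: before: t=2, then u=3, then (max((u + t), min(y, u)) > abs(4)) is true, then u=-2, then v=0, then (i=2), then v=-2, then (i=3), then v=-2, then (i=4), then v=-2, then (i=5), then v=-2, then returns 0 | after: t=2, then u=3, then (abs(4) < max((u + t), min(y, u))) is true, then u=-2, then v=0, then v=-2, then p=1, then v=-2, then q=1, then v=-2, then r=1, then v=-2, then u2=1, then returns 0 — matching result 0.
Every one of the 432 inputs gives matching results.
verdict: equivalent


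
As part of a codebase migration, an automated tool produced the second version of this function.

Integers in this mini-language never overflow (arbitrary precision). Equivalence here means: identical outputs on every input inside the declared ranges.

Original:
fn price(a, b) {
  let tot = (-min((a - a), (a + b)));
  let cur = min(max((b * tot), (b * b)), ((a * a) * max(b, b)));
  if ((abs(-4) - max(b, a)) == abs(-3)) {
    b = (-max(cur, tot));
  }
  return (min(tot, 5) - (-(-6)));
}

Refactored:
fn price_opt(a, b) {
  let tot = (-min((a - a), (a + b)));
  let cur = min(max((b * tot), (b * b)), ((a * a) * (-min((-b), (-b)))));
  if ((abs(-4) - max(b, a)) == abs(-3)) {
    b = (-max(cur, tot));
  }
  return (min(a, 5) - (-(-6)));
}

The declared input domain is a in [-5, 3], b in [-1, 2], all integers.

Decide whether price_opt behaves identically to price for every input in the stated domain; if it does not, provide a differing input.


These are not equivalent — on a=-5, b=-1 the outputs split (-1 vs -11).
price: tot = 6; cur = -25; ((abs(-4) - max(b, a)) == abs(-3)) -> false; return -1
price_opt: tot = 6; cur = -25; ((abs(-4) - max(b, a)) == abs(-3)) -> false; return -11
verdict: not equivalent; witness: a=-5, b=-1


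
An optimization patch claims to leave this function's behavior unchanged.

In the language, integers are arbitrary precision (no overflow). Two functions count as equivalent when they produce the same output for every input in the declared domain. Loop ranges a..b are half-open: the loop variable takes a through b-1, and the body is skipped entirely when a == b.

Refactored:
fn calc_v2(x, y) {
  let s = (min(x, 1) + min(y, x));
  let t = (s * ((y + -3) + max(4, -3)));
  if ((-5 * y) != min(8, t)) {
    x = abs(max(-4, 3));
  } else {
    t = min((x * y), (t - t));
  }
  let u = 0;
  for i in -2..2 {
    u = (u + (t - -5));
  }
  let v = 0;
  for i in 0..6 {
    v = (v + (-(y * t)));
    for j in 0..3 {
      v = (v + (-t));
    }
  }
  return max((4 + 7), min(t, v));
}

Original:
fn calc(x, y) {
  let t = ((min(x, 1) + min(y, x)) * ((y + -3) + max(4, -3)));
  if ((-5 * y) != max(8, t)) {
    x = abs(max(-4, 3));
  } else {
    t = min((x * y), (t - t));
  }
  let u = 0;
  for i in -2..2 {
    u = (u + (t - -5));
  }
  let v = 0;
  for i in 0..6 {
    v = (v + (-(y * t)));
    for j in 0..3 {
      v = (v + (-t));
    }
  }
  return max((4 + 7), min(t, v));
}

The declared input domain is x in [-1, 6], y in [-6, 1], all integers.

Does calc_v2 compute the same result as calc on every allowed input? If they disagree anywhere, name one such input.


Take x=0, y=-6.
calc: t becomes 30; next ((-5 * y) != max(8, t)) evaluates to false; next t becomes 0; next u becomes 0; next at i=-2:; next u becomes 5; next at i=-1:; next u becomes 10; next at i=0:; next u becomes 15; next at i=1:; next u becomes 20; next v becomes 0; next at i=0:; next v becomes 0; next at j=0:; next v becomes 0; next at j=1:; next v becomes 0; next at j=2:; next v becomes 0; next at i=1:; next v becomes 0; next at j=0:; next v becomes 0; next at j=1:; next v becomes 0; next at j=2:; next v becomes 0; next at i=2:; next v becomes 0; next at j=0:; next v becomes 0; next at j=1:; next v becomes 0; next at j=2:; next v becomes 0; next at i=3:; next v becomes 0; next at j=0:; next v becomes 0; next at j=1:; next v becomes 0; next at j=2:; next v becomes 0; next at i=4:; next v becomes 0; next at j=0:; next v becomes 0; next at j=1:; next v becomes 0; next at j=2:; next v becomes 0; next at i=5:; next v becomes 0; next at j=0:; next v becomes 0; next at j=1:; next v becomes 0; next at j=2:; next v becomes 0; next final value 11
calc_v2: s becomes -6; next t becomes 30; next ((-5 * y) != min(8, t)) evaluates to true; next x becomes 3; next u becomes 0; next at i=-2:; next u becomes 35; next at i=-1:; next u becomes 70; next at i=0:; next u becomes 105; next at i=1:; next u becomes 140; next v becomes 0; next at i=0:; next v becomes 180; next at j=0:; next v becomes 150; next at j=1:; next v becomes 120; next at j=2:; next v becomes 90; next at i=1:; next v becomes 270; next at j=0:; next v becomes 240; next at j=1:; next v becomes 210; next at j=2:; next v becomes 180; next at i=2:; next v becomes 360; next at j=0:; next v becomes 330; next at j=1:; next v becomes 300; next at j=2:; next v becomes 270; next at i=3:; next v becomes 450; next at j=0:; next v becomes 420; next at j=1:; next v becomes 390; next at j=2:; next v becomes 360; next at i=4:; next v becomes 540; next at j=0:; next v becomes 510; next at j=1:; next v becomes 480; next at j=2:; next v becomes 450; next at i=5:; next v becomes 630; next at j=0:; next v becomes 600; next at j=1:; next v becomes 570; next at j=2:; next v becomes 540; next final value 30
11 vs 30 — the two versions disagree here.
verdict: not equivalent; witness: x=0, y=-6


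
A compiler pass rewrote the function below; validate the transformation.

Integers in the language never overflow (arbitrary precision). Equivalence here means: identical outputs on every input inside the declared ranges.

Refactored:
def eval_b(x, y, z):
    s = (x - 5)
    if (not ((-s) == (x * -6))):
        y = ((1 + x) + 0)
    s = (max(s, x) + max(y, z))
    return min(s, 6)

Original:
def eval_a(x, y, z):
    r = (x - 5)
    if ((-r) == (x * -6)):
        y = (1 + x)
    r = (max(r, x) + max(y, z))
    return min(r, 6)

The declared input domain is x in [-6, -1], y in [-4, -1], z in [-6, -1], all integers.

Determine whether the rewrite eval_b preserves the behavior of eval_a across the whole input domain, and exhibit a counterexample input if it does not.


There is a counterexample at x=-6, y=-4, z=-6: -10 on one side, -11 on the other.
eval_a: r=-11, then ((-r) == (x * -6)) is false, then r=-10, then returns -10
eval_b: s=-11, then (not ((-s) == (x * -6))) is true, then y=-5, then s=-11, then returns -11
verdict: not equivalent; witness: x=-6, y=-4, z=-6


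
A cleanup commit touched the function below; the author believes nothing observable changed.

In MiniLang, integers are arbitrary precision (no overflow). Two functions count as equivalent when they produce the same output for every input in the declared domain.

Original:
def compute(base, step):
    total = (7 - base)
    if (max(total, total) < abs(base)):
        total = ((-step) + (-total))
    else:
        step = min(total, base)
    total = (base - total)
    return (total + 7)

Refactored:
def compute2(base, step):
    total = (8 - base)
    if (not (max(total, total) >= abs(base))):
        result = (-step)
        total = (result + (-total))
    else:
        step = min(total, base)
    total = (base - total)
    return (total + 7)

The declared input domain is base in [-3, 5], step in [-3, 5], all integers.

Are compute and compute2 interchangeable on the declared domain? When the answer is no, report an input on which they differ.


Consider the input base=-3, step=-3.
compute: total=10, then (max(total, total) < abs(base)) is false, then step=-3, then total=-13, then returns -6
compute2: total=11, then (not (max(total, total) >= abs(base))) is false, then step=-3, then total=-14, then returns -7
-6 against -7: the behavior changed.
verdict: not equivalent; witness: base=-3, step=-3


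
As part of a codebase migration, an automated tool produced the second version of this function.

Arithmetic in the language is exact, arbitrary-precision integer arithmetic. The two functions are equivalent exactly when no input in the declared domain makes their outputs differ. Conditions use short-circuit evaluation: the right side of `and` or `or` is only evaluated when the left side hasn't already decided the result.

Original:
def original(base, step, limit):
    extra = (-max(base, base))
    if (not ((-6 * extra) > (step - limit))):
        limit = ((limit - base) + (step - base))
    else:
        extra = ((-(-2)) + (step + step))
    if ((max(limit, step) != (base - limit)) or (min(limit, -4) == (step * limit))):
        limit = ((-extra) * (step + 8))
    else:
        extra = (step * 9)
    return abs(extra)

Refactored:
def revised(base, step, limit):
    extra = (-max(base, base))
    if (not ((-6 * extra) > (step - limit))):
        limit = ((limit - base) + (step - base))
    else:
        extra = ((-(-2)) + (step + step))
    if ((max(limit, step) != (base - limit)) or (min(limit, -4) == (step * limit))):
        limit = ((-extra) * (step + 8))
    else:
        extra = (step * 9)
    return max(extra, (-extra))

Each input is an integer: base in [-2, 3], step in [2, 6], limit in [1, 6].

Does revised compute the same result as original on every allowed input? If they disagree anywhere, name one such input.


Side by side, the visible changes include: min/max/abs usage differs.
Spot check at base=0, step=2, limit=1 — original: extra := 0 | (not ((-6 * extra) > (step - limit))): true | limit := 3 | ((max(limit, step) != (base - limit)) or (min(limit, -4) == (step * limit))): true | limit := 0 | result 0. revised: extra := 0 | (not ((-6 * extra) > (step - limit))): true | limit := 3 | ((max(limit, step) != (base - limit)) or (min(limit, -4) == (step * limit))): true | limit := 0 | result 0. Both give 0.
An exhaustive pass over the 180 declared inputs shows identical outputs.
verdict: equivalent


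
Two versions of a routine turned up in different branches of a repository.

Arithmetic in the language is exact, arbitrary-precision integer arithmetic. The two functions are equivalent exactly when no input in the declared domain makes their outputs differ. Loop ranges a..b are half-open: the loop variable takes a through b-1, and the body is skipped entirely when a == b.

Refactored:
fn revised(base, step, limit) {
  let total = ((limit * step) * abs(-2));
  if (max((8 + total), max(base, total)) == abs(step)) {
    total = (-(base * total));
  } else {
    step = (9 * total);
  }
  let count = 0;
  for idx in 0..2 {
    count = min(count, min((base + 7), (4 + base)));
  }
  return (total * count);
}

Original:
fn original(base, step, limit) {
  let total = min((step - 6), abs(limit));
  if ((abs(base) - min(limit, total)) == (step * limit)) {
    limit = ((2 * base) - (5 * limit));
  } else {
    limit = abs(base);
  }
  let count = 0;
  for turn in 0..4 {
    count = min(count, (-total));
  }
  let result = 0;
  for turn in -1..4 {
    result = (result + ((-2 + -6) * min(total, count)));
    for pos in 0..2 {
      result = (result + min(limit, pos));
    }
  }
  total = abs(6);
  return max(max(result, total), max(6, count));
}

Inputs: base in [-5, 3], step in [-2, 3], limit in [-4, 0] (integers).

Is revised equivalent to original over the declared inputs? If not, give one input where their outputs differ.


The rewrite breaks on base=-5, step=-2, limit=-4, where the results are 325 and -16.
original: total = -8; ((abs(base) - min(limit, total)) == (step * limit)) -> false; limit = 5; count = 0; [turn=0]; count = 0; [turn=1]; count = 0; [turn=2]; count = 0; [turn=3]; count = 0; result = 0; [turn=-1]; result = 64; [pos=0]; result = 64; [pos=1]; result = 65; [turn=0]; result = 129; [pos=0]; result = 129; [pos=1]; result = 130; [turn=1]; result = 194; [pos=0]; result = 194; [pos=1]; result = 195; [turn=2]; result = 259; [pos=0]; result = 259; [pos=1]; result = 260; [turn=3]; result = 324; [pos=0]; result = 324; [pos=1]; result = 325; total = 6; return 325
revised: total = 16; (max((8 + total), max(base, total)) == abs(step)) -> false; step = 144; count = 0; [idx=0]; count = -1; [idx=1]; count = -1; return -16
verdict: not equivalent; witness: base=-5, step=-2, limit=-4


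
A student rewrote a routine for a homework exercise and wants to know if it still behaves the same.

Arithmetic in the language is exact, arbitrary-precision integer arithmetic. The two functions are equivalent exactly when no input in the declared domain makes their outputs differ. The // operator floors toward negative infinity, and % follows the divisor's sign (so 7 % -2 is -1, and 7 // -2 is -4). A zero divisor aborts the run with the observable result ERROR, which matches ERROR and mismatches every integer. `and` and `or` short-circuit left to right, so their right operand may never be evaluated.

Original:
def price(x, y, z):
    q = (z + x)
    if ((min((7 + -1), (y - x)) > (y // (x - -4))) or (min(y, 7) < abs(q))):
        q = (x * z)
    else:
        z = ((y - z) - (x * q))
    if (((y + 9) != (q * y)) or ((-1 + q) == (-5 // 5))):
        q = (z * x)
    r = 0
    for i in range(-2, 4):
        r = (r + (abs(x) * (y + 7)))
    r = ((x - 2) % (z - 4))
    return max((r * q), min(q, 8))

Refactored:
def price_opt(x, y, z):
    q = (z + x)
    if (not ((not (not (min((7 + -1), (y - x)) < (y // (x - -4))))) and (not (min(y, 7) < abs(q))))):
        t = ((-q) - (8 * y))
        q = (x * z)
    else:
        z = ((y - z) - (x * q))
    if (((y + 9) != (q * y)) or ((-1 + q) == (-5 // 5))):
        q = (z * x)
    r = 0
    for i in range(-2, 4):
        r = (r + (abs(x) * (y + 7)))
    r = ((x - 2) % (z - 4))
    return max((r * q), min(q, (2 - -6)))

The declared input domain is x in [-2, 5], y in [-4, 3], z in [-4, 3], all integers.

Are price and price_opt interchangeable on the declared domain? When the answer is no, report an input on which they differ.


Evaluate both at x=1, y=1, z=-2.
price: q := -1 | ((min((7 + -1), (y - x)) > (y // (x - -4))) or (min(y, 7) < abs(q))): false | z := 4 | (((y + 9) != (q * y)) or ((-1 + q) == (-5 // 5))): true | q := 4 | r := 0 | iter i=-2: | r := 8 | iter i=-1: | r := 16 | iter i=0: | r := 24 | iter i=1: | r := 32 | iter i=2: | r := 40 | iter i=3: | r := 48 | divide-by-zero, output ERROR
price_opt: q := -1 | (not ((not (not (min((7 + -1), (y - x)) < (y // (x - -4))))) and (not (min(y, 7) < abs(q))))): true | t := -7 | q := -2 | (((y + 9) != (q * y)) or ((-1 + q) == (-5 // 5))): true | q := -2 | r := 0 | iter i=-2: | r := 8 | iter i=-1: | r := 16 | iter i=0: | r := 24 | iter i=1: | r := 32 | iter i=2: | r := 40 | iter i=3: | r := 48 | r := -1 | result 2
ERROR vs 2 — the two versions disagree here.
verdict: not equivalent; witness: x=1, y=1, z=-2


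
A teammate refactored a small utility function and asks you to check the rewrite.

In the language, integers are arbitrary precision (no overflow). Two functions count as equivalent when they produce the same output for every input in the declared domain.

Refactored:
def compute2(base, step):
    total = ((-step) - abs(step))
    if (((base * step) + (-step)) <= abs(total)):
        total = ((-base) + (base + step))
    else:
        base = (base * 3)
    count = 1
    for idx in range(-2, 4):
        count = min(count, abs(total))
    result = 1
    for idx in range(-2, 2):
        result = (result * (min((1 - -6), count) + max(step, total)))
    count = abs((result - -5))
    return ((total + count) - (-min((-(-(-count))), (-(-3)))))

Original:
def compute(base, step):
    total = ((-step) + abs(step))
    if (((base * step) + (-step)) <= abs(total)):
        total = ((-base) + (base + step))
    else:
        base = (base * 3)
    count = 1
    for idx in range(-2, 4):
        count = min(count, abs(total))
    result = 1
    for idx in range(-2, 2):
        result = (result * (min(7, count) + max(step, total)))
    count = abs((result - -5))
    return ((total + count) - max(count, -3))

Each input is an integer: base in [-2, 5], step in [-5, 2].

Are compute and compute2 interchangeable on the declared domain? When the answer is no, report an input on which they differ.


There is a counterexample at base=-2, step=-5: 10 on one side, 0 on the other.
compute: total = 10; (((base * step) + (-step)) <= abs(total)) -> false; base = -6; count = 1; [idx=-2]; count = 1; [idx=-1]; count = 1; [idx=0]; count = 1; [idx=1]; count = 1; [idx=2]; count = 1; [idx=3]; count = 1; result = 1; [idx=-2]; result = 11; [idx=-1]; result = 121; [idx=0]; result = 1331; [idx=1]; result = 14641; count = 14646; return 10
compute2: total = 0; (((base * step) + (-step)) <= abs(total)) -> false; base = -6; count = 1; [idx=-2]; count = 0; [idx=-1]; count = 0; [idx=0]; count = 0; [idx=1]; count = 0; [idx=2]; count = 0; [idx=3]; count = 0; result = 1; [idx=-2]; result = 0; [idx=-1]; result = 0; [idx=0]; result = 0; [idx=1]; result = 0; count = 5; return 0
verdict: not equivalent; witness: base=-2, step=-5


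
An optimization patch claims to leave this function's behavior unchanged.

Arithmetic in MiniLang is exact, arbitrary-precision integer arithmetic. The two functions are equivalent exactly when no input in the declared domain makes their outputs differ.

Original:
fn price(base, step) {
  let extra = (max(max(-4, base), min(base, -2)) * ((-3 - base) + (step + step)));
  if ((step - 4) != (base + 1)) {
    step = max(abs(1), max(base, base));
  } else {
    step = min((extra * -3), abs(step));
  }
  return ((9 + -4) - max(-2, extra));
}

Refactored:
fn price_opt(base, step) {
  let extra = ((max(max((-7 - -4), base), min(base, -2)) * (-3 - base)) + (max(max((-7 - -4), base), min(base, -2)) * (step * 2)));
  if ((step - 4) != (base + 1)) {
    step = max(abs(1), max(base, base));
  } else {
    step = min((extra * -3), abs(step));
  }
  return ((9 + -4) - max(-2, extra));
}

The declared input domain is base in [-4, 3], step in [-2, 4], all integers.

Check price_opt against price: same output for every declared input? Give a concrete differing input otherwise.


At base=-4, step=-2: price gives -7, price_opt gives -4.
verdict: not equivalent; witness: base=-4, step=-2


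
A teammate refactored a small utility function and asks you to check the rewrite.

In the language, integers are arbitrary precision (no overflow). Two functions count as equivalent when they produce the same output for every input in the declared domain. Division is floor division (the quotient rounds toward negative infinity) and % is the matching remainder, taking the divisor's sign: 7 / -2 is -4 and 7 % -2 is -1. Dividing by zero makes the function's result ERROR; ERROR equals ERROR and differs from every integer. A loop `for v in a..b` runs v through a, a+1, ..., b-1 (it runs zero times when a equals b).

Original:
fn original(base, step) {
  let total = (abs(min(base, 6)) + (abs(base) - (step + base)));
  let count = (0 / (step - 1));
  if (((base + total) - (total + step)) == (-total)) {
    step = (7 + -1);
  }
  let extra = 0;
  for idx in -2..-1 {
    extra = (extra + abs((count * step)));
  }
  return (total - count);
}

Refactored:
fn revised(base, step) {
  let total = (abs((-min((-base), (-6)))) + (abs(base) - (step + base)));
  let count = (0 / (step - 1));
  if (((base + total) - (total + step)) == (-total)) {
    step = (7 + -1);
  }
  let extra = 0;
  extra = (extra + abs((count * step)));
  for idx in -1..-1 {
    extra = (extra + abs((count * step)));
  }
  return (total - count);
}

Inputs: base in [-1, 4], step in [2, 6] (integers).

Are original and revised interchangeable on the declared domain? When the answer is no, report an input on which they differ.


At base=-1, step=2: original gives 1, revised gives 6.
verdict: not equivalent; witness: base=-1, step=2
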